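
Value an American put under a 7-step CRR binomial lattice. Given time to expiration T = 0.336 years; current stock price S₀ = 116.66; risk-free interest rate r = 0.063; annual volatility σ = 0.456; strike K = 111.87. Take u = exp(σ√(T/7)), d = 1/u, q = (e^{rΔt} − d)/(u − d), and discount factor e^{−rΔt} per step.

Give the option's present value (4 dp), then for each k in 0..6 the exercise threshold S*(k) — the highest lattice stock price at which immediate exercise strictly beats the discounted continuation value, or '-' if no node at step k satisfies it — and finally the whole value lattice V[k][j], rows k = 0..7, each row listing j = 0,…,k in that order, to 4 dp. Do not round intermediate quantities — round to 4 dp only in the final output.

price = 9.1485
boundary = - - - - 78.2294 86.4486 95.5314
tree:
9.1485
13.3520 4.8331
18.8947 7.6696 1.9127
25.7708 11.8598 3.3587 0.4206
33.6406 17.7447 5.8124 0.8275 0.0000
41.0784 25.4214 9.8700 1.6280 0.0000 0.0000
47.8090 33.6406 16.3386 3.2030 0.0000 0.0000 0.0000
53.8997 41.0784 25.4214 6.3016 0.0000 0.0000 0.0000 0.0000

Δt=0.04800, u=1.10507, d=0.90492, q=0.49018, disc=e^(-rΔt)=0.99698
k=7 terminal: V=max(K-S,0) → 53.8997 41.0784 25.4214 6.3016 0.0000 0.0000 0.0000 0.0000
k=6: j=0 S=64.0610 intr=47.8090 cont=47.4712 V=47.8090[EX]; j=1 S=78.2294 intr=33.6406 cont=33.3028 V=33.6406[EX]; j=2 S=95.5314 intr=16.3386 cont=16.0009 V=16.3386[EX]; j=3 S=116.6600 intr=0.0000 cont=3.2030 V=3.2030[hold]; j=4 S=142.4617 intr=0.0000 cont=0.0000 V=0.0000[hold]; j=5 S=173.9699 intr=0.0000 cont=0.0000 V=0.0000[hold]; j=6 S=212.4467 intr=0.0000 cont=0.0000 V=0.0000[hold]  S*(6)=95.5314
k=5: j=0 S=70.7916 intr=41.0784 cont=40.7406 V=41.0784[EX]; j=1 S=86.4486 intr=25.4214 cont=25.0836 V=25.4214[EX]; j=2 S=105.5684 intr=6.3016 cont=9.8700 V=9.8700[hold]; j=3 S=128.9169 intr=0.0000 cont=1.6280 V=1.6280[hold]; j=4 S=157.4295 intr=0.0000 cont=0.0000 V=0.0000[hold]; j=5 S=192.2481 intr=0.0000 cont=0.0000 V=0.0000[hold]  S*(5)=86.4486
k=4: j=0 S=78.2294 intr=33.6406 cont=33.3028 V=33.6406[EX]; j=1 S=95.5314 intr=16.3386 cont=17.7447 V=17.7447[hold]; j=2 S=116.6600 intr=0.0000 cont=5.8124 V=5.8124[hold]; j=3 S=142.4617 intr=0.0000 cont=0.8275 V=0.8275[hold]; j=4 S=173.9699 intr=0.0000 cont=0.0000 V=0.0000[hold]  S*(4)=78.2294
k=3: j=0 S=86.4486 intr=25.4214 cont=25.7708 V=25.7708[hold]; j=1 S=105.5684 intr=6.3016 cont=11.8598 V=11.8598[hold]; j=2 S=128.9169 intr=0.0000 cont=3.3587 V=3.3587[hold]; j=3 S=157.4295 intr=0.0000 cont=0.4206 V=0.4206[hold]  S*(3)=-
k=2: j=0 S=95.5314 intr=16.3386 cont=18.8947 V=18.8947[hold]; j=1 S=116.6600 intr=0.0000 cont=7.6696 V=7.6696[hold]; j=2 S=142.4617 intr=0.0000 cont=1.9127 V=1.9127[hold]  S*(2)=-
k=1: j=0 S=105.5684 intr=6.3016 cont=13.3520 V=13.3520[hold]; j=1 S=128.9169 intr=0.0000 cont=4.8331 V=4.8331[hold]  S*(1)=-
k=0: j=0 S=116.6600 intr=0.0000 cont=9.1485 V=9.1485[hold]  S*(0)=-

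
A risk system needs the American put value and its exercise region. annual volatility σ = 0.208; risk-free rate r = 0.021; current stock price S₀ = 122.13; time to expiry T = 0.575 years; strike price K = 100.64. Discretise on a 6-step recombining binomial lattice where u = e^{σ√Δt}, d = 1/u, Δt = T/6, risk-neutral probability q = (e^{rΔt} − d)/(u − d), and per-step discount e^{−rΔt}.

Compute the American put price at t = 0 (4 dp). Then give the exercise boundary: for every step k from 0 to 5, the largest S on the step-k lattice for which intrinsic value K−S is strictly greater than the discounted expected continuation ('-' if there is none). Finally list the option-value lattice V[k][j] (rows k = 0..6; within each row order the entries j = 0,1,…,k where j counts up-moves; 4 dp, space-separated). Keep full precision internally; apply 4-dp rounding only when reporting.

price = 0.8605
boundary = - - - - - 88.5116
tree:
0.8605
1.5292 0.1940
2.6741 0.3884 0.0000
4.5779 0.7776 0.0000 0.0000
7.6117 1.5570 0.0000 0.0000 0.0000
12.1284 3.1174 0.0000 0.0000 0.0000 0.0000
17.6481 6.2416 0.0000 0.0000 0.0000 0.0000 0.0000

Δt=0.09583, u=1.06651, d=0.93764, q=0.49954, disc=e^(-rΔt)=0.99799
k=6 terminal: V=max(K-S,0) → 17.6481 6.2416 0.0000 0.0000 0.0000 0.0000 0.0000
k=5: j=0 S=88.5116 intr=12.1284 cont=11.9261 V=12.1284[EX]; j=1 S=100.6767 intr=0.0000 cont=3.1174 V=3.1174[hold]; j=2 S=114.5138 intr=0.0000 cont=0.0000 V=0.0000[hold]; j=3 S=130.2527 intr=0.0000 cont=0.0000 V=0.0000[hold]; j=4 S=148.1548 intr=0.0000 cont=0.0000 V=0.0000[hold]; j=5 S=168.5173 intr=0.0000 cont=0.0000 V=0.0000[hold]  S*(5)=88.5116
k=4: j=0 S=94.3984 intr=6.2416 cont=7.6117 V=7.6117[hold]; j=1 S=107.3726 intr=0.0000 cont=1.5570 V=1.5570[hold]; j=2 S=122.1300 intr=0.0000 cont=0.0000 V=0.0000[hold]; j=3 S=138.9157 intr=0.0000 cont=0.0000 V=0.0000[hold]; j=4 S=158.0084 intr=0.0000 cont=0.0000 V=0.0000[hold]  S*(4)=-
k=3: j=0 S=100.6767 intr=0.0000 cont=4.5779 V=4.5779[hold]; j=1 S=114.5138 intr=0.0000 cont=0.7776 V=0.7776[hold]; j=2 S=130.2527 intr=0.0000 cont=0.0000 V=0.0000[hold]; j=3 S=148.1548 intr=0.0000 cont=0.0000 V=0.0000[hold]  S*(3)=-
k=2: j=0 S=107.3726 intr=0.0000 cont=2.6741 V=2.6741[hold]; j=1 S=122.1300 intr=0.0000 cont=0.3884 V=0.3884[hold]; j=2 S=138.9157 intr=0.0000 cont=0.0000 V=0.0000[hold]  S*(2)=-
k=1: j=0 S=114.5138 intr=0.0000 cont=1.5292 V=1.5292[hold]; j=1 S=130.2527 intr=0.0000 cont=0.1940 V=0.1940[hold]  S*(1)=-
k=0: j=0 S=122.1300 intr=0.0000 cont=0.8605 V=0.8605[hold]  S*(0)=-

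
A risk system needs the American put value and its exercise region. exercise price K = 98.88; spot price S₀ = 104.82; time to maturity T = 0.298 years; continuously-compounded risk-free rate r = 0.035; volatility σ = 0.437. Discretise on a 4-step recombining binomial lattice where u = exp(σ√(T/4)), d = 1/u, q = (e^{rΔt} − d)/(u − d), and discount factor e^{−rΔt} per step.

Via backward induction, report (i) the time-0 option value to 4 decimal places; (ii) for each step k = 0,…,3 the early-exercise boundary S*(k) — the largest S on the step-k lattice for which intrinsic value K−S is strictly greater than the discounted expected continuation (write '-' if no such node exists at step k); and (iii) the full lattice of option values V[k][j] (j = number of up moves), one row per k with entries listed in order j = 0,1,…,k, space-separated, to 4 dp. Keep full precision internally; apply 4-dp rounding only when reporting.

price = 6.8007
boundary = - - - 73.2891
tree:
6.8007
11.0453 2.2601
17.2933 4.3672 0.0000
25.5909 8.4388 0.0000 0.0000
33.8315 16.3065 0.0000 0.0000 0.0000

params: Δt=0.07450 u=1.12668 d=0.88756 q=0.48113 e^(-rΔt)=0.99740
t_4 payoffs: 33.8315 16.3065 0.0000 0.0000 0.0000
t_3: node(3,0) S=73.2891 payoff=25.5909 vs cont=25.3335 → 25.5909 [stop]  node(3,1) S=93.0342 payoff=5.8458 vs cont=8.4388 → 8.4388 [wait]  node(3,2) S=118.0989 payoff=0.0000 vs cont=0.0000 → 0.0000 [wait]  node(3,3) S=149.9164 payoff=0.0000 vs cont=0.0000 → 0.0000 [wait]  ⇒ S*(3)=73.2891
t_2: node(2,0) S=82.5735 payoff=16.3065 vs cont=17.2933 → 17.2933 [wait]  node(2,1) S=104.8200 payoff=0.0000 vs cont=4.3672 → 4.3672 [wait]  node(2,2) S=133.0600 payoff=0.0000 vs cont=0.0000 → 0.0000 [wait]  ⇒ S*(2)=-
t_1: node(1,0) S=93.0342 payoff=5.8458 vs cont=11.0453 → 11.0453 [wait]  node(1,1) S=118.0989 payoff=0.0000 vs cont=2.2601 → 2.2601 [wait]  ⇒ S*(1)=-
t_0: node(0,0) S=104.8200 payoff=0.0000 vs cont=6.8007 → 6.8007 [wait]  ⇒ S*(0)=-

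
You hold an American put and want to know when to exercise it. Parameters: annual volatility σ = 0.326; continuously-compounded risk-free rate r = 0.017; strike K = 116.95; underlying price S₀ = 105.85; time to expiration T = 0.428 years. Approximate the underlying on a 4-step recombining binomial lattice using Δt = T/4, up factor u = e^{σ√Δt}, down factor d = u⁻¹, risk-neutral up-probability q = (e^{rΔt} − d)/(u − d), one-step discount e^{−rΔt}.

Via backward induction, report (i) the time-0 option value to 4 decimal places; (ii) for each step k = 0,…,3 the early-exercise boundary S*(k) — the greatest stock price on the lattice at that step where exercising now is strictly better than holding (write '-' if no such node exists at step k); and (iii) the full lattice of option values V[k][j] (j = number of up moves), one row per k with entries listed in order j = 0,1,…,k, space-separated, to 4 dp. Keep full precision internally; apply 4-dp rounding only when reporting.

Δt=0.10700  u=1.11253  d=0.89885  q=0.48189  discount=0.99818
step 4 (expiry): payoffs max(K−S,0) = 47.8556 31.4302 11.1000 0.0000 0.0000
step 3: (k=3,j=0): S=76.8696, (K−S)⁺=40.0804, hold=39.8678 ⇒ V=40.0804 exercise | (k=3,j=1): S=95.1434, (K−S)⁺=21.8066, hold=21.5940 ⇒ V=21.8066 exercise | (k=3,j=2): S=117.7614, (K−S)⁺=0.0000, hold=5.7406 ⇒ V=5.7406 continue | (k=3,j=3): S=145.7562, (K−S)⁺=0.0000, hold=0.0000 ⇒ V=0.0000 continue  boundary S*=95.1434
step 2: (k=2,j=0): S=85.5198, (K−S)⁺=31.4302, hold=31.2176 ⇒ V=31.4302 exercise | (k=2,j=1): S=105.8500, (K−S)⁺=11.1000, hold=14.0390 ⇒ V=14.0390 continue | (k=2,j=2): S=131.0132, (K−S)⁺=0.0000, hold=2.9689 ⇒ V=2.9689 continue  boundary S*=85.5198
step 1: (k=1,j=0): S=95.1434, (K−S)⁺=21.8066, hold=23.0077 ⇒ V=23.0077 continue | (k=1,j=1): S=117.7614, (K−S)⁺=0.0000, hold=8.6887 ⇒ V=8.6887 continue  boundary S*=-
step 0: (k=0,j=0): S=105.8500, (K−S)⁺=11.1000, hold=16.0783 ⇒ V=16.0783 continue  boundary S*=-

price = 16.0783
boundary = - - 85.5198 95.1434
tree:
16.0783
23.0077 8.6887
31.4302 14.0390 2.9689
40.0804 21.8066 5.7406 0.0000
47.8556 31.4302 11.1000 0.0000 0.0000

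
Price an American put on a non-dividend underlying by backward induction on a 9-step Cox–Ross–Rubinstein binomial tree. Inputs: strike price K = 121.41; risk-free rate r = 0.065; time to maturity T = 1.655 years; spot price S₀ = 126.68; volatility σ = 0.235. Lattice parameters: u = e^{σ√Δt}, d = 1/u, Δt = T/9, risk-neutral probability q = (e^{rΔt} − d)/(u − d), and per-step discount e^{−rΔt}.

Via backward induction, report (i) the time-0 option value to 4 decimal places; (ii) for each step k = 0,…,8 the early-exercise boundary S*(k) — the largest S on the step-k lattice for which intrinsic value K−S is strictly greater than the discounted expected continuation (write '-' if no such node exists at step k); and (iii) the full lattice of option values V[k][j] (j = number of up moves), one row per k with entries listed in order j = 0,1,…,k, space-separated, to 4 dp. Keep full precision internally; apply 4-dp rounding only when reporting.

price = 8.3145
boundary = - - - 93.6294 84.6539 93.6294 84.6539 93.6294 103.5565
tree:
8.3145
12.7922 4.6003
19.1434 7.5462 2.1370
27.7806 12.0486 3.7931 0.7421
36.7561 18.6365 6.5796 1.4504 0.1417
44.8712 27.7806 11.0885 2.7991 0.3080 0.0000
52.2084 36.7561 18.0004 5.3157 0.6694 0.0000 0.0000
58.8422 44.8712 27.7806 9.8839 1.4550 0.0000 0.0000 0.0000
64.8401 52.2084 36.7561 17.8535 3.1625 0.0000 0.0000 0.0000 0.0000
70.2630 58.8422 44.8712 27.7806 6.8738 0.0000 0.0000 0.0000 0.0000 0.0000

params: Δt=0.18389 u=1.10603 d=0.90414 q=0.53439 e^(-rΔt)=0.98812
t_9 payoffs: 70.2630 58.8422 44.8712 27.7806 6.8738 0.0000 0.0000 0.0000 0.0000 0.0000
t_8: node(8,0) S=56.5699 payoff=64.8401 vs cont=63.3975 → 64.8401 [stop]  node(8,1) S=69.2016 payoff=52.2084 vs cont=50.7658 → 52.2084 [stop]  node(8,2) S=84.6539 payoff=36.7561 vs cont=35.3136 → 36.7561 [stop]  node(8,3) S=103.5565 payoff=17.8535 vs cont=16.4109 → 17.8535 [stop]  node(8,4) S=126.6800 payoff=0.0000 vs cont=3.1625 → 3.1625 [wait]  node(8,5) S=154.9668 payoff=0.0000 vs cont=0.0000 → 0.0000 [wait]  node(8,6) S=189.5698 payoff=0.0000 vs cont=0.0000 → 0.0000 [wait]  node(8,7) S=231.8995 payoff=0.0000 vs cont=0.0000 → 0.0000 [wait]  node(8,8) S=283.6811 payoff=0.0000 vs cont=0.0000 → 0.0000 [wait]  ⇒ S*(8)=103.5565
t_7: node(7,0) S=62.5678 payoff=58.8422 vs cont=57.3996 → 58.8422 [stop]  node(7,1) S=76.5388 payoff=44.8712 vs cont=43.4287 → 44.8712 [stop]  node(7,2) S=93.6294 payoff=27.7806 vs cont=26.3381 → 27.7806 [stop]  node(7,3) S=114.5362 payoff=6.8738 vs cont=9.8839 → 9.8839 [wait]  node(7,4) S=140.1114 payoff=0.0000 vs cont=1.4550 → 1.4550 [wait]  node(7,5) S=171.3973 payoff=0.0000 vs cont=0.0000 → 0.0000 [wait]  node(7,6) S=209.6692 payoff=0.0000 vs cont=0.0000 → 0.0000 [wait]  node(7,7) S=256.4869 payoff=0.0000 vs cont=0.0000 → 0.0000 [wait]  ⇒ S*(7)=93.6294
t_6: node(6,0) S=69.2016 payoff=52.2084 vs cont=50.7658 → 52.2084 [stop]  node(6,1) S=84.6539 payoff=36.7561 vs cont=35.3136 → 36.7561 [stop]  node(6,2) S=103.5565 payoff=17.8535 vs cont=18.0004 → 18.0004 [wait]  node(6,3) S=126.6800 payoff=0.0000 vs cont=5.3157 → 5.3157 [wait]  node(6,4) S=154.9668 payoff=0.0000 vs cont=0.6694 → 0.6694 [wait]  node(6,5) S=189.5698 payoff=0.0000 vs cont=0.0000 → 0.0000 [wait]  node(6,6) S=231.8995 payoff=0.0000 vs cont=0.0000 → 0.0000 [wait]  ⇒ S*(6)=84.6539
t_5: node(5,0) S=76.5388 payoff=44.8712 vs cont=43.4287 → 44.8712 [stop]  node(5,1) S=93.6294 payoff=27.7806 vs cont=26.4157 → 27.7806 [stop]  node(5,2) S=114.5362 payoff=6.8738 vs cont=11.0885 → 11.0885 [wait]  node(5,3) S=140.1114 payoff=0.0000 vs cont=2.7991 → 2.7991 [wait]  node(5,4) S=171.3973 payoff=0.0000 vs cont=0.3080 → 0.3080 [wait]  node(5,5) S=209.6692 payoff=0.0000 vs cont=0.0000 → 0.0000 [wait]  ⇒ S*(5)=93.6294
t_4: node(4,0) S=84.6539 payoff=36.7561 vs cont=35.3136 → 36.7561 [stop]  node(4,1) S=103.5565 payoff=17.8535 vs cont=18.6365 → 18.6365 [wait]  node(4,2) S=126.6800 payoff=0.0000 vs cont=6.5796 → 6.5796 [wait]  node(4,3) S=154.9668 payoff=0.0000 vs cont=1.4504 → 1.4504 [wait]  node(4,4) S=189.5698 payoff=0.0000 vs cont=0.1417 → 0.1417 [wait]  ⇒ S*(4)=84.6539
t_3: node(3,0) S=93.6294 payoff=27.7806 vs cont=26.7515 → 27.7806 [stop]  node(3,1) S=114.5362 payoff=6.8738 vs cont=12.0486 → 12.0486 [wait]  node(3,2) S=140.1114 payoff=0.0000 vs cont=3.7931 → 3.7931 [wait]  node(3,3) S=171.3973 payoff=0.0000 vs cont=0.7421 → 0.7421 [wait]  ⇒ S*(3)=93.6294
t_2: node(2,0) S=103.5565 payoff=17.8535 vs cont=19.1434 → 19.1434 [wait]  node(2,1) S=126.6800 payoff=0.0000 vs cont=7.5462 → 7.5462 [wait]  node(2,2) S=154.9668 payoff=0.0000 vs cont=2.1370 → 2.1370 [wait]  ⇒ S*(2)=-
t_1: node(1,0) S=114.5362 payoff=6.8738 vs cont=12.7922 → 12.7922 [wait]  node(1,1) S=140.1114 payoff=0.0000 vs cont=4.6003 → 4.6003 [wait]  ⇒ S*(1)=-
t_0: node(0,0) S=126.6800 payoff=0.0000 vs cont=8.3145 → 8.3145 [wait]  ⇒ S*(0)=-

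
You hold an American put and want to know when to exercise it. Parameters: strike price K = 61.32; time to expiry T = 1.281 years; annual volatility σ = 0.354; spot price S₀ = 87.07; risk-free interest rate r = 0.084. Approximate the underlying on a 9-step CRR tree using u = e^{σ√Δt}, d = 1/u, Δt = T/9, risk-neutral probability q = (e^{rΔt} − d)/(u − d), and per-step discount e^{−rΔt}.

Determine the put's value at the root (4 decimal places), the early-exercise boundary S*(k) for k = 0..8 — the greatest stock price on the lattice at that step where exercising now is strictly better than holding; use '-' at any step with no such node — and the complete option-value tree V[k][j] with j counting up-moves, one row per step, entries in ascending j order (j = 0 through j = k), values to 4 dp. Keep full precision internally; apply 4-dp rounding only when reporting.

price = 1.9020
boundary = - - - - - 44.6540 39.0713 44.6540 51.0342
tree:
1.9020
3.0946 0.8080
4.9271 1.4177 0.2448
7.6449 2.4478 0.4675 0.0378
11.5006 4.1433 0.8866 0.0784 0.0000
16.6660 6.8389 1.6668 0.1624 0.0000 0.0000
22.2487 10.9222 3.1010 0.3366 0.0000 0.0000 0.0000
27.1334 16.6660 5.6947 0.6974 0.0000 0.0000 0.0000 0.0000
31.4074 22.2487 10.2858 1.4449 0.0000 0.0000 0.0000 0.0000 0.0000
35.1470 27.1334 16.6660 2.9938 0.0000 0.0000 0.0000 0.0000 0.0000 0.0000

Δt=0.14233  u=1.14288  d=0.87498  q=0.51156  discount=0.98812
step 9 (expiry): payoffs max(K−S,0) = 35.1470 27.1334 16.6660 2.9938 0.0000 0.0000 0.0000 0.0000 0.0000 0.0000
step 8: (k=8,j=0): S=29.9126, (K−S)⁺=31.4074, hold=30.6786 ⇒ V=31.4074 exercise | (k=8,j=1): S=39.0713, (K−S)⁺=22.2487, hold=21.5199 ⇒ V=22.2487 exercise | (k=8,j=2): S=51.0342, (K−S)⁺=10.2858, hold=9.5570 ⇒ V=10.2858 exercise | (k=8,j=3): S=66.6600, (K−S)⁺=0.0000, hold=1.4449 ⇒ V=1.4449 continue | (k=8,j=4): S=87.0700, (K−S)⁺=0.0000, hold=0.0000 ⇒ V=0.0000 continue | (k=8,j=5): S=113.7292, (K−S)⁺=0.0000, hold=0.0000 ⇒ V=0.0000 continue | (k=8,j=6): S=148.5509, (K−S)⁺=0.0000, hold=0.0000 ⇒ V=0.0000 continue | (k=8,j=7): S=194.0345, (K−S)⁺=0.0000, hold=0.0000 ⇒ V=0.0000 continue | (k=8,j=8): S=253.4442, (K−S)⁺=0.0000, hold=0.0000 ⇒ V=0.0000 continue  boundary S*=51.0342
step 7: (k=7,j=0): S=34.1866, (K−S)⁺=27.1334, hold=26.4046 ⇒ V=27.1334 exercise | (k=7,j=1): S=44.6540, (K−S)⁺=16.6660, hold=15.9373 ⇒ V=16.6660 exercise | (k=7,j=2): S=58.3262, (K−S)⁺=2.9938, hold=5.6947 ⇒ V=5.6947 continue | (k=7,j=3): S=76.1845, (K−S)⁺=0.0000, hold=0.6974 ⇒ V=0.6974 continue | (k=7,j=4): S=99.5108, (K−S)⁺=0.0000, hold=0.0000 ⇒ V=0.0000 continue | (k=7,j=5): S=129.9792, (K−S)⁺=0.0000, hold=0.0000 ⇒ V=0.0000 continue | (k=7,j=6): S=169.7763, (K−S)⁺=0.0000, hold=0.0000 ⇒ V=0.0000 continue | (k=7,j=7): S=221.7587, (K−S)⁺=0.0000, hold=0.0000 ⇒ V=0.0000 continue  boundary S*=44.6540
step 6: (k=6,j=0): S=39.0713, (K−S)⁺=22.2487, hold=21.5199 ⇒ V=22.2487 exercise | (k=6,j=1): S=51.0342, (K−S)⁺=10.2858, hold=10.9222 ⇒ V=10.9222 continue | (k=6,j=2): S=66.6600, (K−S)⁺=0.0000, hold=3.1010 ⇒ V=3.1010 continue | (k=6,j=3): S=87.0700, (K−S)⁺=0.0000, hold=0.3366 ⇒ V=0.3366 continue | (k=6,j=4): S=113.7292, (K−S)⁺=0.0000, hold=0.0000 ⇒ V=0.0000 continue | (k=6,j=5): S=148.5509, (K−S)⁺=0.0000, hold=0.0000 ⇒ V=0.0000 continue | (k=6,j=6): S=194.0345, (K−S)⁺=0.0000, hold=0.0000 ⇒ V=0.0000 continue  boundary S*=39.0713
step 5: (k=5,j=0): S=44.6540, (K−S)⁺=16.6660, hold=16.2590 ⇒ V=16.6660 exercise | (k=5,j=1): S=58.3262, (K−S)⁺=2.9938, hold=6.8389 ⇒ V=6.8389 continue | (k=5,j=2): S=76.1845, (K−S)⁺=0.0000, hold=1.6668 ⇒ V=1.6668 continue | (k=5,j=3): S=99.5108, (K−S)⁺=0.0000, hold=0.1624 ⇒ V=0.1624 continue | (k=5,j=4): S=129.9792, (K−S)⁺=0.0000, hold=0.0000 ⇒ V=0.0000 continue | (k=5,j=5): S=169.7763, (K−S)⁺=0.0000, hold=0.0000 ⇒ V=0.0000 continue  boundary S*=44.6540
step 4: (k=4,j=0): S=51.0342, (K−S)⁺=10.2858, hold=11.5006 ⇒ V=11.5006 continue | (k=4,j=1): S=66.6600, (K−S)⁺=0.0000, hold=4.1433 ⇒ V=4.1433 continue | (k=4,j=2): S=87.0700, (K−S)⁺=0.0000, hold=0.8866 ⇒ V=0.8866 continue | (k=4,j=3): S=113.7292, (K−S)⁺=0.0000, hold=0.0784 ⇒ V=0.0784 continue | (k=4,j=4): S=148.5509, (K−S)⁺=0.0000, hold=0.0000 ⇒ V=0.0000 continue  boundary S*=-
step 3: (k=3,j=0): S=58.3262, (K−S)⁺=2.9938, hold=7.6449 ⇒ V=7.6449 continue | (k=3,j=1): S=76.1845, (K−S)⁺=0.0000, hold=2.4478 ⇒ V=2.4478 continue | (k=3,j=2): S=99.5108, (K−S)⁺=0.0000, hold=0.4675 ⇒ V=0.4675 continue | (k=3,j=3): S=129.9792, (K−S)⁺=0.0000, hold=0.0378 ⇒ V=0.0378 continue  boundary S*=-
step 2: (k=2,j=0): S=66.6600, (K−S)⁺=0.0000, hold=4.9271 ⇒ V=4.9271 continue | (k=2,j=1): S=87.0700, (K−S)⁺=0.0000, hold=1.4177 ⇒ V=1.4177 continue | (k=2,j=2): S=113.7292, (K−S)⁺=0.0000, hold=0.2448 ⇒ V=0.2448 continue  boundary S*=-
step 1: (k=1,j=0): S=76.1845, (K−S)⁺=0.0000, hold=3.0946 ⇒ V=3.0946 continue | (k=1,j=1): S=99.5108, (K−S)⁺=0.0000, hold=0.8080 ⇒ V=0.8080 continue  boundary S*=-
step 0: (k=0,j=0): S=87.0700, (K−S)⁺=0.0000, hold=1.9020 ⇒ V=1.9020 continue  boundary S*=-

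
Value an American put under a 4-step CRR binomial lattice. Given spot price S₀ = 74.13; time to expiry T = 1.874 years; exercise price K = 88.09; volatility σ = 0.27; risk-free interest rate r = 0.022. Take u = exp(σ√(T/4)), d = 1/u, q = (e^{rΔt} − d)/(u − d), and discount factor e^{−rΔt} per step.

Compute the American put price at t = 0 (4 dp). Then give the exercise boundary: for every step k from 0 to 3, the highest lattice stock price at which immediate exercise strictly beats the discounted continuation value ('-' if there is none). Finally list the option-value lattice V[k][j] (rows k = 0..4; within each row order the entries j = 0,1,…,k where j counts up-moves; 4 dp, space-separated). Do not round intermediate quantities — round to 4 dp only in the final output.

Δt=0.46850  u=1.20299  d=0.83126  q=0.48180  discount=0.98975
step 4 (expiry): payoffs max(K−S,0) = 52.6942 36.8661 13.9600 0.0000 0.0000
step 3: (k=3,j=0): S=42.5806, (K−S)⁺=45.5094, hold=44.6061 ⇒ V=45.5094 exercise | (k=3,j=1): S=61.6216, (K−S)⁺=26.4684, hold=25.5651 ⇒ V=26.4684 exercise | (k=3,j=2): S=89.1774, (K−S)⁺=0.0000, hold=7.1599 ⇒ V=7.1599 continue | (k=3,j=3): S=129.0554, (K−S)⁺=0.0000, hold=0.0000 ⇒ V=0.0000 continue  boundary S*=61.6216
step 2: (k=2,j=0): S=51.2239, (K−S)⁺=36.8661, hold=35.9628 ⇒ V=36.8661 exercise | (k=2,j=1): S=74.1300, (K−S)⁺=13.9600, hold=16.9895 ⇒ V=16.9895 continue | (k=2,j=2): S=107.2792, (K−S)⁺=0.0000, hold=3.6722 ⇒ V=3.6722 continue  boundary S*=51.2239
step 1: (k=1,j=0): S=61.6216, (K−S)⁺=26.4684, hold=27.0097 ⇒ V=27.0097 continue | (k=1,j=1): S=89.1774, (K−S)⁺=0.0000, hold=10.4648 ⇒ V=10.4648 continue  boundary S*=-
step 0: (k=0,j=0): S=74.1300, (K−S)⁺=13.9600, hold=18.8432 ⇒ V=18.8432 continue  boundary S*=-

price = 18.8432
boundary = - - 51.2239 61.6216
tree:
18.8432
27.0097 10.4648
36.8661 16.9895 3.6722
45.5094 26.4684 7.1599 0.0000
52.6942 36.8661 13.9600 0.0000 0.0000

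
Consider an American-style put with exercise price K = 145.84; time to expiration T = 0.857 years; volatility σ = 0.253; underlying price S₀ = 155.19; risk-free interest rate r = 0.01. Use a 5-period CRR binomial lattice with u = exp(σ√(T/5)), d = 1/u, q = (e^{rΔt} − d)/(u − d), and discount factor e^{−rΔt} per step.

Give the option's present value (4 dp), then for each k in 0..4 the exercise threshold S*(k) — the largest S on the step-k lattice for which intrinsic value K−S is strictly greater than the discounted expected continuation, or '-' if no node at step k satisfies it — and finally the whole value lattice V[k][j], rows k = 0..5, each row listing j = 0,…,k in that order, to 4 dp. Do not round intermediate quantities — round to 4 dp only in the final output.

Δt=0.17140, u=1.11043, d=0.90056, q=0.48201, disc=e^(-rΔt)=0.99829
k=5 terminal: V=max(K-S,0) → 53.9186 32.4968 6.0828 0.0000 0.0000 0.0000
k=4: j=0 S=102.0719 intr=43.7681 cont=43.5184 V=43.7681[EX]; j=1 S=125.8592 intr=19.9808 cont=19.7311 V=19.9808[EX]; j=2 S=155.1900 intr=0.0000 cont=3.1454 V=3.1454[hold]; j=3 S=191.3562 intr=0.0000 cont=0.0000 V=0.0000[hold]; j=4 S=235.9507 intr=0.0000 cont=0.0000 V=0.0000[hold]  S*(4)=125.8592
k=3: j=0 S=113.3432 intr=32.4968 cont=32.2470 V=32.4968[EX]; j=1 S=139.7572 intr=6.0828 cont=11.8456 V=11.8456[hold]; j=2 S=172.3269 intr=0.0000 cont=1.6265 V=1.6265[hold]; j=3 S=212.4868 intr=0.0000 cont=0.0000 V=0.0000[hold]  S*(3)=113.3432
k=2: j=0 S=125.8592 intr=19.9808 cont=22.5041 V=22.5041[hold]; j=1 S=155.1900 intr=0.0000 cont=6.9080 V=6.9080[hold]; j=2 S=191.3562 intr=0.0000 cont=0.8411 V=0.8411[hold]  S*(2)=-
k=1: j=0 S=139.7572 intr=6.0828 cont=14.9609 V=14.9609[hold]; j=1 S=172.3269 intr=0.0000 cont=3.9769 V=3.9769[hold]  S*(1)=-
k=0: j=0 S=155.1900 intr=0.0000 cont=9.6499 V=9.6499[hold]  S*(0)=-

price = 9.6499
boundary = - - - 113.3432 125.8592
tree:
9.6499
14.9609 3.9769
22.5041 6.9080 0.8411
32.4968 11.8456 1.6265 0.0000
43.7681 19.9808 3.1454 0.0000 0.0000
53.9186 32.4968 6.0828 0.0000 0.0000 0.0000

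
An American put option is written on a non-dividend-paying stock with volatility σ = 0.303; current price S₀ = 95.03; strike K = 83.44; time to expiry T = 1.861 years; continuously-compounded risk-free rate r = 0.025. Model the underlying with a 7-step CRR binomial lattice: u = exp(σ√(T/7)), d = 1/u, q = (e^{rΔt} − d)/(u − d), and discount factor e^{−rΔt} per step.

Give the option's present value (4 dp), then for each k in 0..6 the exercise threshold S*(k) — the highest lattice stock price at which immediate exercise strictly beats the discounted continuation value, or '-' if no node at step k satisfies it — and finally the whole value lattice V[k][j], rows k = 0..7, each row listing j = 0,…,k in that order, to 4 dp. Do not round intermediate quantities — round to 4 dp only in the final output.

Δt=0.26586, u=1.16910, d=0.85536, q=0.48228, disc=e^(-rΔt)=0.99338
k=7 terminal: V=max(K-S,0) → 51.6047 39.9279 23.9683 2.1550 0.0000 0.0000 0.0000 0.0000
k=6: j=0 S=37.2186 intr=46.2214 cont=45.6687 V=46.2214[EX]; j=1 S=50.8698 intr=32.5702 cont=32.0175 V=32.5702[EX]; j=2 S=69.5281 intr=13.9119 cont=13.3592 V=13.9119[EX]; j=3 S=95.0300 intr=0.0000 cont=1.1083 V=1.1083[hold]; j=4 S=129.8856 intr=0.0000 cont=0.0000 V=0.0000[hold]; j=5 S=177.5258 intr=0.0000 cont=0.0000 V=0.0000[hold]; j=6 S=242.6397 intr=0.0000 cont=0.0000 V=0.0000[hold]  S*(6)=69.5281
k=5: j=0 S=43.5121 intr=39.9279 cont=39.3752 V=39.9279[EX]; j=1 S=59.4717 intr=23.9683 cont=23.4156 V=23.9683[EX]; j=2 S=81.2850 intr=2.1550 cont=7.6858 V=7.6858[hold]; j=3 S=111.0992 intr=0.0000 cont=0.5700 V=0.5700[hold]; j=4 S=151.8488 intr=0.0000 cont=0.0000 V=0.0000[hold]; j=5 S=207.5447 intr=0.0000 cont=0.0000 V=0.0000[hold]  S*(5)=59.4717
k=4: j=0 S=50.8698 intr=32.5702 cont=32.0175 V=32.5702[EX]; j=1 S=69.5281 intr=13.9119 cont=16.0089 V=16.0089[hold]; j=2 S=95.0300 intr=0.0000 cont=4.2258 V=4.2258[hold]; j=3 S=129.8856 intr=0.0000 cont=0.2931 V=0.2931[hold]; j=4 S=177.5258 intr=0.0000 cont=0.0000 V=0.0000[hold]  S*(4)=50.8698
k=3: j=0 S=59.4717 intr=23.9683 cont=24.4202 V=24.4202[hold]; j=1 S=81.2850 intr=2.1550 cont=10.2578 V=10.2578[hold]; j=2 S=111.0992 intr=0.0000 cont=2.3137 V=2.3137[hold]; j=3 S=151.8488 intr=0.0000 cont=0.1508 V=0.1508[hold]  S*(3)=-
k=2: j=0 S=69.5281 intr=13.9119 cont=17.4735 V=17.4735[hold]; j=1 S=95.0300 intr=0.0000 cont=6.3840 V=6.3840[hold]; j=2 S=129.8856 intr=0.0000 cont=1.2622 V=1.2622[hold]  S*(2)=-
k=1: j=0 S=81.2850 intr=2.1550 cont=12.0449 V=12.0449[hold]; j=1 S=111.0992 intr=0.0000 cont=3.8879 V=3.8879[hold]  S*(1)=-
k=0: j=0 S=95.0300 intr=0.0000 cont=8.0573 V=8.0573[hold]  S*(0)=-

price = 8.0573
boundary = - - - - 50.8698 59.4717 69.5281
tree:
8.0573
12.0449 3.8879
17.4735 6.3840 1.2622
24.4202 10.2578 2.3137 0.1508
32.5702 16.0089 4.2258 0.2931 0.0000
39.9279 23.9683 7.6858 0.5700 0.0000 0.0000
46.2214 32.5702 13.9119 1.1083 0.0000 0.0000 0.0000
51.6047 39.9279 23.9683 2.1550 0.0000 0.0000 0.0000 0.0000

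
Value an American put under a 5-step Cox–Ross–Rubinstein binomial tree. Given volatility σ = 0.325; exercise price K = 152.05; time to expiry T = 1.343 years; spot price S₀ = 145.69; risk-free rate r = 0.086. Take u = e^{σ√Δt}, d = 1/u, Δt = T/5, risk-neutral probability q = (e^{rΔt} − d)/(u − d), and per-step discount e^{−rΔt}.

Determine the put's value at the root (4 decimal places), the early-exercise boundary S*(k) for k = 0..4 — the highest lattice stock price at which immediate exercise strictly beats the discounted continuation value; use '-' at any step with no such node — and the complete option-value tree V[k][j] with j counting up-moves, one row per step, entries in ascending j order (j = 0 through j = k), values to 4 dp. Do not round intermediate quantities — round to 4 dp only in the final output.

Δt=0.26860, u=1.18345, d=0.84498, q=0.52703, disc=e^(-rΔt)=0.97717
k=5 terminal: V=max(K-S,0) → 89.2912 64.1525 28.9442 0.0000 0.0000 0.0000
k=4: j=0 S=74.2721 intr=77.7779 cont=74.3059 V=77.7779[EX]; j=1 S=104.0226 intr=48.0274 cont=44.5554 V=48.0274[EX]; j=2 S=145.6900 intr=6.3600 cont=13.3771 V=13.3771[hold]; j=3 S=204.0478 intr=0.0000 cont=0.0000 V=0.0000[hold]; j=4 S=285.7814 intr=0.0000 cont=0.0000 V=0.0000[hold]  S*(4)=104.0226
k=3: j=0 S=87.8975 intr=64.1525 cont=60.6805 V=64.1525[EX]; j=1 S=123.1058 intr=28.9442 cont=29.0859 V=29.0859[hold]; j=2 S=172.4173 intr=0.0000 cont=6.1824 V=6.1824[hold]; j=3 S=241.4810 intr=0.0000 cont=0.0000 V=0.0000[hold]  S*(3)=87.8975
k=2: j=0 S=104.0226 intr=48.0274 cont=44.6284 V=48.0274[EX]; j=1 S=145.6900 intr=6.3600 cont=16.6265 V=16.6265[hold]; j=2 S=204.0478 intr=0.0000 cont=2.8573 V=2.8573[hold]  S*(2)=104.0226
k=1: j=0 S=123.1058 intr=28.9442 cont=30.7593 V=30.7593[hold]; j=1 S=172.4173 intr=0.0000 cont=9.1558 V=9.1558[hold]  S*(1)=-
k=0: j=0 S=145.6900 intr=6.3600 cont=18.9312 V=18.9312[hold]  S*(0)=-

price = 18.9312
boundary = - - 104.0226 87.8975 104.0226
tree:
18.9312
30.7593 9.1558
48.0274 16.6265 2.8573
64.1525 29.0859 6.1824 0.0000
77.7779 48.0274 13.3771 0.0000 0.0000
89.2912 64.1525 28.9442 0.0000 0.0000 0.0000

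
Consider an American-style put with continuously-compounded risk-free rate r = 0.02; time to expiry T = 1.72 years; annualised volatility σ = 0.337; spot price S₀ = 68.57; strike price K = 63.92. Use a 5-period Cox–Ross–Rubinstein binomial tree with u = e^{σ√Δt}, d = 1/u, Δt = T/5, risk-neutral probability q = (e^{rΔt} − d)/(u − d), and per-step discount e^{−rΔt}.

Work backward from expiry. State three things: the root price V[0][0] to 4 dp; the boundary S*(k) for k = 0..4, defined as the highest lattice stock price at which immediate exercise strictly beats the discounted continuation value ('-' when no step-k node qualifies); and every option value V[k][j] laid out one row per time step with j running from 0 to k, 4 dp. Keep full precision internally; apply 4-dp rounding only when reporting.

params: Δt=0.34400 u=1.21854 d=0.82065 q=0.46810 e^(-rΔt)=0.99314
t_5 payoffs: 38.3971 26.0224 7.6479 0.0000 0.0000 0.0000
t_4: node(4,0) S=31.1008 payoff=32.8192 vs cont=32.3810 → 32.8192 [stop]  node(4,1) S=46.1799 payoff=17.7401 vs cont=17.3019 → 17.7401 [stop]  node(4,2) S=68.5700 payoff=0.0000 vs cont=4.0400 → 4.0400 [wait]  node(4,3) S=101.8159 payoff=0.0000 vs cont=0.0000 → 0.0000 [wait]  node(4,4) S=151.1810 payoff=0.0000 vs cont=0.0000 → 0.0000 [wait]  ⇒ S*(4)=46.1799
t_3: node(3,0) S=37.8976 payoff=26.0224 vs cont=25.5841 → 26.0224 [stop]  node(3,1) S=56.2721 payoff=7.6479 vs cont=11.2495 → 11.2495 [wait]  node(3,2) S=83.5555 payoff=0.0000 vs cont=2.1342 → 2.1342 [wait]  node(3,3) S=124.0670 payoff=0.0000 vs cont=0.0000 → 0.0000 [wait]  ⇒ S*(3)=37.8976
t_2: node(2,0) S=46.1799 payoff=17.7401 vs cont=18.9762 → 18.9762 [wait]  node(2,1) S=68.5700 payoff=0.0000 vs cont=6.9348 → 6.9348 [wait]  node(2,2) S=101.8159 payoff=0.0000 vs cont=1.1274 → 1.1274 [wait]  ⇒ S*(2)=-
t_1: node(1,0) S=56.2721 payoff=7.6479 vs cont=13.2482 → 13.2482 [wait]  node(1,1) S=83.5555 payoff=0.0000 vs cont=4.1874 → 4.1874 [wait]  ⇒ S*(1)=-
t_0: node(0,0) S=68.5700 payoff=0.0000 vs cont=8.9451 → 8.9451 [wait]  ⇒ S*(0)=-

price = 8.9451
boundary = - - - 37.8976 46.1799
tree:
8.9451
13.2482 4.1874
18.9762 6.9348 1.1274
26.0224 11.2495 2.1342 0.0000
32.8192 17.7401 4.0400 0.0000 0.0000
38.3971 26.0224 7.6479 0.0000 0.0000 0.0000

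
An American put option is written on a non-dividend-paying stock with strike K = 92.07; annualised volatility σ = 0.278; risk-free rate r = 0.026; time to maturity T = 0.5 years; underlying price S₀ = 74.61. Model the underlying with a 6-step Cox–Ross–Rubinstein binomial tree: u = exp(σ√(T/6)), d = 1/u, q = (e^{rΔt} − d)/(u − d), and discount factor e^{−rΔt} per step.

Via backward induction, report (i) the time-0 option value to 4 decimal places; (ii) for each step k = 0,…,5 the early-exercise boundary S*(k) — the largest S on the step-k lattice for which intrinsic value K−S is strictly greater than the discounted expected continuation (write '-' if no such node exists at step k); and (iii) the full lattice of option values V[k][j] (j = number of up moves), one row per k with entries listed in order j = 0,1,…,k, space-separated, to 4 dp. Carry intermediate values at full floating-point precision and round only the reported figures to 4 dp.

Δt=0.08333  u=1.08356  d=0.92288  q=0.49345  discount=0.99784
step 6 (expiry): payoffs max(K−S,0) = 45.9722 37.9465 28.5235 17.4600 4.4703 0.0000 0.0000
step 5: (k=5,j=0): S=49.9497, (K−S)⁺=42.1203, hold=41.9211 ⇒ V=42.1203 exercise | (k=5,j=1): S=58.6460, (K−S)⁺=33.4240, hold=33.2247 ⇒ V=33.4240 exercise | (k=5,j=2): S=68.8564, (K−S)⁺=23.2136, hold=23.0144 ⇒ V=23.2136 exercise | (k=5,j=3): S=80.8444, (K−S)⁺=11.2256, hold=11.0263 ⇒ V=11.2256 exercise | (k=5,j=4): S=94.9195, (K−S)⁺=0.0000, hold=2.2595 ⇒ V=2.2595 continue | (k=5,j=5): S=111.4452, (K−S)⁺=0.0000, hold=0.0000 ⇒ V=0.0000 continue  boundary S*=80.8444
step 4: (k=4,j=0): S=54.1235, (K−S)⁺=37.9465, hold=37.7473 ⇒ V=37.9465 exercise | (k=4,j=1): S=63.5465, (K−S)⁺=28.5235, hold=28.3243 ⇒ V=28.5235 exercise | (k=4,j=2): S=74.6100, (K−S)⁺=17.4600, hold=17.2607 ⇒ V=17.4600 exercise | (k=4,j=3): S=87.5997, (K−S)⁺=4.4703, hold=6.7866 ⇒ V=6.7866 continue | (k=4,j=4): S=102.8510, (K−S)⁺=0.0000, hold=1.1421 ⇒ V=1.1421 continue  boundary S*=74.6100
step 3: (k=3,j=0): S=58.6460, (K−S)⁺=33.4240, hold=33.2247 ⇒ V=33.4240 exercise | (k=3,j=1): S=68.8564, (K−S)⁺=23.2136, hold=23.0144 ⇒ V=23.2136 exercise | (k=3,j=2): S=80.8444, (K−S)⁺=11.2256, hold=12.1669 ⇒ V=12.1669 continue | (k=3,j=3): S=94.9195, (K−S)⁺=0.0000, hold=3.9927 ⇒ V=3.9927 continue  boundary S*=68.8564
step 2: (k=2,j=0): S=63.5465, (K−S)⁺=28.5235, hold=28.3243 ⇒ V=28.5235 exercise | (k=2,j=1): S=74.6100, (K−S)⁺=17.4600, hold=17.7242 ⇒ V=17.7242 continue | (k=2,j=2): S=87.5997, (K−S)⁺=4.4703, hold=8.1157 ⇒ V=8.1157 continue  boundary S*=63.5465
step 1: (k=1,j=0): S=68.8564, (K−S)⁺=23.2136, hold=23.1444 ⇒ V=23.2136 exercise | (k=1,j=1): S=80.8444, (K−S)⁺=11.2256, hold=12.9548 ⇒ V=12.9548 continue  boundary S*=68.8564
step 0: (k=0,j=0): S=74.6100, (K−S)⁺=17.4600, hold=18.1122 ⇒ V=18.1122 continue  boundary S*=-

price = 18.1122
boundary = - 68.8564 63.5465 68.8564 74.6100 80.8444
tree:
18.1122
23.2136 12.9548
28.5235 17.7242 8.1157
33.4240 23.2136 12.1669 3.9927
37.9465 28.5235 17.4600 6.7866 1.1421
42.1203 33.4240 23.2136 11.2256 2.2595 0.0000
45.9722 37.9465 28.5235 17.4600 4.4703 0.0000 0.0000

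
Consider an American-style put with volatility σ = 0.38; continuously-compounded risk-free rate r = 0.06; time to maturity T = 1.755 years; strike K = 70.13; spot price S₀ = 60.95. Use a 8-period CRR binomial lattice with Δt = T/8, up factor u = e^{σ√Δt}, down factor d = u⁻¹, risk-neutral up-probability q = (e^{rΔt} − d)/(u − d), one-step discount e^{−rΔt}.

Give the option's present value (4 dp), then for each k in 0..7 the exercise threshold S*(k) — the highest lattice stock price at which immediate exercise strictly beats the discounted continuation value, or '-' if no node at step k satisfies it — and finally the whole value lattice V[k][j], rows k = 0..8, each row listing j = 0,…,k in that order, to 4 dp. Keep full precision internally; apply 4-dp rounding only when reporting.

params: Δt=0.21937 u=1.19480 d=0.83696 q=0.49265 e^(-rΔt)=0.98692
t_8 payoffs: 55.4543 49.1796 40.2221 27.4347 9.1800 0.0000 0.0000 0.0000 0.0000
t_7: node(7,0) S=17.5346 payoff=52.5954 vs cont=51.6784 → 52.5954 [stop]  node(7,1) S=25.0317 payoff=45.0983 vs cont=44.1813 → 45.0983 [stop]  node(7,2) S=35.7341 payoff=34.3959 vs cont=33.4788 → 34.3959 [stop]  node(7,3) S=51.0125 payoff=19.1175 vs cont=18.2004 → 19.1175 [stop]  node(7,4) S=72.8233 payoff=0.0000 vs cont=4.5966 → 4.5966 [wait]  node(7,5) S=103.9595 payoff=0.0000 vs cont=0.0000 → 0.0000 [wait]  node(7,6) S=148.4081 payoff=0.0000 vs cont=0.0000 → 0.0000 [wait]  node(7,7) S=211.8611 payoff=0.0000 vs cont=0.0000 → 0.0000 [wait]  ⇒ S*(7)=51.0125
t_6: node(6,0) S=20.9504 payoff=49.1796 vs cont=48.2625 → 49.1796 [stop]  node(6,1) S=29.9079 payoff=40.2221 vs cont=39.3050 → 40.2221 [stop]  node(6,2) S=42.6953 payoff=27.4347 vs cont=26.5177 → 27.4347 [stop]  node(6,3) S=60.9500 payoff=9.1800 vs cont=11.8074 → 11.8074 [wait]  node(6,4) S=87.0096 payoff=0.0000 vs cont=2.3016 → 2.3016 [wait]  node(6,5) S=124.2112 payoff=0.0000 vs cont=0.0000 → 0.0000 [wait]  node(6,6) S=177.3187 payoff=0.0000 vs cont=0.0000 → 0.0000 [wait]  ⇒ S*(6)=42.6953
t_5: node(5,0) S=25.0317 payoff=45.0983 vs cont=44.1813 → 45.0983 [stop]  node(5,1) S=35.7341 payoff=34.3959 vs cont=33.4788 → 34.3959 [stop]  node(5,2) S=51.0125 payoff=19.1175 vs cont=19.4779 → 19.4779 [wait]  node(5,3) S=72.8233 payoff=0.0000 vs cont=7.0312 → 7.0312 [wait]  node(5,4) S=103.9595 payoff=0.0000 vs cont=1.1525 → 1.1525 [wait]  node(5,5) S=148.4081 payoff=0.0000 vs cont=0.0000 → 0.0000 [wait]  ⇒ S*(5)=35.7341
t_4: node(4,0) S=29.9079 payoff=40.2221 vs cont=39.3050 → 40.2221 [stop]  node(4,1) S=42.6953 payoff=27.4347 vs cont=26.6929 → 27.4347 [stop]  node(4,2) S=60.9500 payoff=9.1800 vs cont=13.1715 → 13.1715 [wait]  node(4,3) S=87.0096 payoff=0.0000 vs cont=4.0810 → 4.0810 [wait]  node(4,4) S=124.2112 payoff=0.0000 vs cont=0.5771 → 0.5771 [wait]  ⇒ S*(4)=42.6953
t_3: node(3,0) S=35.7341 payoff=34.3959 vs cont=33.4788 → 34.3959 [stop]  node(3,1) S=51.0125 payoff=19.1175 vs cont=20.1411 → 20.1411 [wait]  node(3,2) S=72.8233 payoff=0.0000 vs cont=8.5794 → 8.5794 [wait]  node(3,3) S=103.9595 payoff=0.0000 vs cont=2.3240 → 2.3240 [wait]  ⇒ S*(3)=35.7341
t_2: node(2,0) S=42.6953 payoff=27.4347 vs cont=27.0154 → 27.4347 [stop]  node(2,1) S=60.9500 payoff=9.1800 vs cont=14.2564 → 14.2564 [wait]  node(2,2) S=87.0096 payoff=0.0000 vs cont=5.4258 → 5.4258 [wait]  ⇒ S*(2)=42.6953
t_1: node(1,0) S=51.0125 payoff=19.1175 vs cont=20.6686 → 20.6686 [wait]  node(1,1) S=72.8233 payoff=0.0000 vs cont=9.7765 → 9.7765 [wait]  ⇒ S*(1)=-
t_0: node(0,0) S=60.9500 payoff=9.1800 vs cont=15.1025 → 15.1025 [wait]  ⇒ S*(0)=-

price = 15.1025
boundary = - - 42.6953 35.7341 42.6953 35.7341 42.6953 51.0125
tree:
15.1025
20.6686 9.7765
27.4347 14.2564 5.4258
34.3959 20.1411 8.5794 2.3240
40.2221 27.4347 13.1715 4.0810 0.5771
45.0983 34.3959 19.4779 7.0312 1.1525 0.0000
49.1796 40.2221 27.4347 11.8074 2.3016 0.0000 0.0000
52.5954 45.0983 34.3959 19.1175 4.5966 0.0000 0.0000 0.0000
55.4543 49.1796 40.2221 27.4347 9.1800 0.0000 0.0000 0.0000 0.0000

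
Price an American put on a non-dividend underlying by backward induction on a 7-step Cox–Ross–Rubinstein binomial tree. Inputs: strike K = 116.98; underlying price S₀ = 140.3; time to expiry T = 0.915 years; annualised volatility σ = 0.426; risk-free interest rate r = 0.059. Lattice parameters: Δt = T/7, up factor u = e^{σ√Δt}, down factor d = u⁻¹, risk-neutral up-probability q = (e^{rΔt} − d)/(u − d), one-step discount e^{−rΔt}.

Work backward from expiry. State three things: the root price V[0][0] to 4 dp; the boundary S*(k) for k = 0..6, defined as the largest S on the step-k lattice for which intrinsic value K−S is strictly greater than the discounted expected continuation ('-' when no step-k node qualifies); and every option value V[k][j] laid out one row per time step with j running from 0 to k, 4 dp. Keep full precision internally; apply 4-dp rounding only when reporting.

price = 8.7837
boundary = - - - - 75.7707 88.3874 75.7707
tree:
8.7837
13.6198 3.8212
20.5065 6.5706 0.9812
29.7580 11.0720 1.9260 0.0000
41.2093 18.1498 3.7806 0.0000 0.0000
52.0251 28.5926 7.4209 0.0000 0.0000 0.0000
61.2970 41.2093 14.5665 0.0000 0.0000 0.0000 0.0000
69.2453 52.0251 28.5926 0.0000 0.0000 0.0000 0.0000 0.0000

params: Δt=0.13071 u=1.16651 d=0.85726 q=0.48661 e^(-rΔt)=0.99232
t_7 payoffs: 69.2453 52.0251 28.5926 0.0000 0.0000 0.0000 0.0000 0.0000
t_6: node(6,0) S=55.6830 payoff=61.2970 vs cont=60.3983 → 61.2970 [stop]  node(6,1) S=75.7707 payoff=41.2093 vs cont=40.3106 → 41.2093 [stop]  node(6,2) S=103.1049 payoff=13.8751 vs cont=14.5665 → 14.5665 [wait]  node(6,3) S=140.3000 payoff=0.0000 vs cont=0.0000 → 0.0000 [wait]  node(6,4) S=190.9132 payoff=0.0000 vs cont=0.0000 → 0.0000 [wait]  node(6,5) S=259.7850 payoff=0.0000 vs cont=0.0000 → 0.0000 [wait]  node(6,6) S=353.5024 payoff=0.0000 vs cont=0.0000 → 0.0000 [wait]  ⇒ S*(6)=75.7707
t_5: node(5,0) S=64.9549 payoff=52.0251 vs cont=51.1264 → 52.0251 [stop]  node(5,1) S=88.3874 payoff=28.5926 vs cont=28.0278 → 28.5926 [stop]  node(5,2) S=120.2731 payoff=0.0000 vs cont=7.4209 → 7.4209 [wait]  node(5,3) S=163.6616 payoff=0.0000 vs cont=0.0000 → 0.0000 [wait]  node(5,4) S=222.7025 payoff=0.0000 vs cont=0.0000 → 0.0000 [wait]  node(5,5) S=303.0423 payoff=0.0000 vs cont=0.0000 → 0.0000 [wait]  ⇒ S*(5)=88.3874
t_4: node(4,0) S=75.7707 payoff=41.2093 vs cont=40.3106 → 41.2093 [stop]  node(4,1) S=103.1049 payoff=13.8751 vs cont=18.1498 → 18.1498 [wait]  node(4,2) S=140.3000 payoff=0.0000 vs cont=3.7806 → 3.7806 [wait]  node(4,3) S=190.9132 payoff=0.0000 vs cont=0.0000 → 0.0000 [wait]  node(4,4) S=259.7850 payoff=0.0000 vs cont=0.0000 → 0.0000 [wait]  ⇒ S*(4)=75.7707
t_3: node(3,0) S=88.3874 payoff=28.5926 vs cont=29.7580 → 29.7580 [wait]  node(3,1) S=120.2731 payoff=0.0000 vs cont=11.0720 → 11.0720 [wait]  node(3,2) S=163.6616 payoff=0.0000 vs cont=1.9260 → 1.9260 [wait]  node(3,3) S=222.7025 payoff=0.0000 vs cont=0.0000 → 0.0000 [wait]  ⇒ S*(3)=-
t_2: node(2,0) S=103.1049 payoff=13.8751 vs cont=20.5065 → 20.5065 [wait]  node(2,1) S=140.3000 payoff=0.0000 vs cont=6.5706 → 6.5706 [wait]  node(2,2) S=190.9132 payoff=0.0000 vs cont=0.9812 → 0.9812 [wait]  ⇒ S*(2)=-
t_1: node(1,0) S=120.2731 payoff=0.0000 vs cont=13.6198 → 13.6198 [wait]  node(1,1) S=163.6616 payoff=0.0000 vs cont=3.8212 → 3.8212 [wait]  ⇒ S*(1)=-
t_0: node(0,0) S=140.3000 payoff=0.0000 vs cont=8.7837 → 8.7837 [wait]  ⇒ S*(0)=-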